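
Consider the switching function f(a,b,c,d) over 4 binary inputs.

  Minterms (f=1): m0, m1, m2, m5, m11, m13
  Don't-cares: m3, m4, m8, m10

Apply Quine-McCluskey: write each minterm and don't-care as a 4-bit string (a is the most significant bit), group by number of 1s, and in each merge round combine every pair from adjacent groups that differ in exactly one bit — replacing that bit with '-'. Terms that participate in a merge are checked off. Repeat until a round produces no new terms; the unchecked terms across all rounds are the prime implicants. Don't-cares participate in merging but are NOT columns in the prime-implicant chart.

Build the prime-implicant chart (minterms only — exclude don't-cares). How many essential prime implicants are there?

[col 0] 0000*, 0001*, 0010*, 0011*, 0100*, 0101*, 1000*, 1010*, 1011*, 1101*
[col 1] -000*, -010*, -011*, -101, 0-00*, 0-01*, 00-0*, 00-1*, 000-*, 001-*, 010-*, 10-0*, 101-*
[col 2] -0-0, -01-, 0-0-, 00--
Prime implicants: -0-0, -01-, -101, 0-0-, 00--
PI chart (minterm → PIs covering it):
  0 | -0-0,0-0-,00--
  1 | 0-0-,00--
  2 | -0-0,-01-,00--
  5 | -101,0-0-
  11 | -01-  (sole → essential)
  13 | -101  (sole → essential)
Essential prime implicants: -01-, -101

2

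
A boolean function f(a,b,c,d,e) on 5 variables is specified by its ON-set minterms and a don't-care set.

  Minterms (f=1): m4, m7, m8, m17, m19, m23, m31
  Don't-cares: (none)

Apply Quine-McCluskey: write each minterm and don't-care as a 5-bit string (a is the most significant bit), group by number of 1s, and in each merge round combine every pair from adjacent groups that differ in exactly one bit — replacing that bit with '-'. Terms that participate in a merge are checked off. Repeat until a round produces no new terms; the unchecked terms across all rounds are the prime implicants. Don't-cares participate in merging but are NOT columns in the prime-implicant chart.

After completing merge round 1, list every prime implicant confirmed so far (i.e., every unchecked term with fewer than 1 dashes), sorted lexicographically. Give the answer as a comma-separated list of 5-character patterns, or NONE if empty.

00100, 01000

Round 0: 00100 00111✓ 01000 10001✓ 10011✓ 10111✓ 11111✓
Round 1: -0111 1-111 10-11 100-1
PIs = {-0111, 00100, 01000, 1-111, 10-11, 100-1}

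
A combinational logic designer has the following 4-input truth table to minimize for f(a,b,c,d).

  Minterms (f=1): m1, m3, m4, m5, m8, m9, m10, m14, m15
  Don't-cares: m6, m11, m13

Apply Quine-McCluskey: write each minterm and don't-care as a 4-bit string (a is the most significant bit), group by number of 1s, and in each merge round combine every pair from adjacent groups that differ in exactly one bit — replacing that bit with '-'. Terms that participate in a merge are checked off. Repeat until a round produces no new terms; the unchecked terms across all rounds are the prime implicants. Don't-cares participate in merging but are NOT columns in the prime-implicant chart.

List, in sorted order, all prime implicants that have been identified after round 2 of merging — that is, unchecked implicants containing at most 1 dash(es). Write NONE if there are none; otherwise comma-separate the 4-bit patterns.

-110, 01-0, 010-

size-2^0 implicants → 0001(✓)  0011(✓)  0100(✓)  0101(✓)  0110(✓)  1000(✓)  1001(✓)  1010(✓)  1011(✓)  1101(✓)  1110(✓)  1111(✓)
size-2^1 implicants → -001(✓)  -011(✓)  -101(✓)  -110  0-01(✓)  00-1(✓)  01-0  010-  1-01(✓)  1-10(✓)  1-11(✓)  10-0(✓)  10-1(✓)  100-(✓)  101-(✓)  11-1(✓)  111-(✓)
size-2^2 implicants → --01  -0-1  1--1  1-1-  10--
Unchecked terms (primes): --01, -0-1, -110, 01-0, 010-, 1--1, 1-1-, 10--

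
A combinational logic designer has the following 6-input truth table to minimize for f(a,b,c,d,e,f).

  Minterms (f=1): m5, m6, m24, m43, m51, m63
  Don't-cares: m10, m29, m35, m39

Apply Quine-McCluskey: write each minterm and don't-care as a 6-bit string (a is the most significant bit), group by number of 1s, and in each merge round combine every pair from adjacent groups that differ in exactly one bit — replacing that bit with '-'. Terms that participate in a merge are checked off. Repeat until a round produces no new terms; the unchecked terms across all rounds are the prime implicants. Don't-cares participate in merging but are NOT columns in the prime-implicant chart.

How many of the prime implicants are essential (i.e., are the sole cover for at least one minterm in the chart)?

6

Round 0: 000101 000110 001010 011000 011101 100011✓ 100111✓ 101011✓ 110011✓ 111111
Round 1: 1-0011 10-011 100-11
PIs = {000101, 000110, 001010, 011000, 011101, 1-0011, 10-011, 100-11, 111111}
Coverage chart:
  m5: 000101 ←essential
  m6: 000110 ←essential
  m24: 011000 ←essential
  m43: 10-011 ←essential
  m51: 1-0011 ←essential
  m63: 111111 ←essential
Essential: 000101, 000110, 011000, 1-0011, 10-011, 111111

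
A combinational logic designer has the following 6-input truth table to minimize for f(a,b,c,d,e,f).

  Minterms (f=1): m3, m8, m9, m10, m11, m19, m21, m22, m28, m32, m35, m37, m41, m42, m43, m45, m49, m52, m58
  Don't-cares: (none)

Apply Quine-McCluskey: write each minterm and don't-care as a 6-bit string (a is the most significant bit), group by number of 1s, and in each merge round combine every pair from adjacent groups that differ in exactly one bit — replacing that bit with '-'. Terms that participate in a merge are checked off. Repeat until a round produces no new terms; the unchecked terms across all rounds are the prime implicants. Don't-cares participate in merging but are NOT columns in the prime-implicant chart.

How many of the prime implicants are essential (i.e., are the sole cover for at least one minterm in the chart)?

Round 0: 000011✓ 001000✓ 001001✓ 001010✓ 001011✓ 010011✓ 010101 010110 011100 100000 100011✓ 100101✓ 101001✓ 101010✓ 101011✓ 101101✓ 110001 110100 111010✓
Round 1: -00011✓ -01001✓ -01010✓ -01011✓ 0-0011 00-011✓ 0010-0✓ 0010-1✓ 00100-✓ 00101-✓ 1-1010 10-011✓ 10-101 101-01 1010-1✓ 10101-✓
Round 2: -0-011 -010-1 -0101- 0010--
PIs = {-0-011, -010-1, -0101-, 0-0011, 0010--, 010101, 010110, 011100, 1-1010, 10-101, 100000, 101-01, 110001, 110100}
Coverage chart:
  m3: -0-011,0-0011
  m8: 0010-- ←essential
  m9: -010-1,0010--
  m10: -0101-,0010--
  m11: -0-011,-010-1,-0101-,0010--
  m19: 0-0011 ←essential
  m21: 010101 ←essential
  m22: 010110 ←essential
  m28: 011100 ←essential
  m32: 100000 ←essential
  m35: -0-011 ←essential
  m37: 10-101 ←essential
  m41: -010-1,101-01
  m42: -0101-,1-1010
  m43: -0-011,-010-1,-0101-
  m45: 10-101,101-01
  m49: 110001 ←essential
  m52: 110100 ←essential
  m58: 1-1010 ←essential
Essential: -0-011, 0-0011, 0010--, 010101, 010110, 011100, 1-1010, 10-101, 100000, 110001, 110100

11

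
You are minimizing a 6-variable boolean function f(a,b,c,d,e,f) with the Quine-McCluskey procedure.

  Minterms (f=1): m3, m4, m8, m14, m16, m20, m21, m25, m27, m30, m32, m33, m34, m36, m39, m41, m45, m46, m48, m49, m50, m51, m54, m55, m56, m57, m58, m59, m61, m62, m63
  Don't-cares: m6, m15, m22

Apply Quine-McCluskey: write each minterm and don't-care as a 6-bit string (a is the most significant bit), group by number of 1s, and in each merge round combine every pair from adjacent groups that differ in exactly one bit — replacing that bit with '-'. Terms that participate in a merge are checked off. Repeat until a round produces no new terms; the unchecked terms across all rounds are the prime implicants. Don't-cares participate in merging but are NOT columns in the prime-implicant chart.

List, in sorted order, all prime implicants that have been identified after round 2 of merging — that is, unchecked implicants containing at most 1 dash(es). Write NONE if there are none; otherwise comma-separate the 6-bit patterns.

-00100, -10000, 000011, 001000, 00111-, 010-00, 01010-, 1-0111, 100-00

Round 0: 000011 000100✓ 000110✓ 001000 001110✓ 001111✓ 010000✓ 010100✓ 010101✓ 010110✓ 011001✓ 011011✓ 011110✓ 100000✓ 100001✓ 100010✓ 100100✓ 100111✓ 101001✓ 101101✓ 101110✓ 110000✓ 110001✓ 110010✓ 110011✓ 110110✓ 110111✓ 111000✓ 111001✓ 111010✓ 111011✓ 111101✓ 111110✓ 111111✓
Round 1: -00100 -01110✓ -10000 -10110✓ -11001✓ -11011✓ -11110✓ 0-0100✓ 0-0110✓ 0-1110✓ 00-110✓ 0001-0✓ 00111- 01-110✓ 010-00 0101-0✓ 01010- 0110-1✓ 1-0000✓ 1-0001✓ 1-0010✓ 1-0111 1-1001✓ 1-1101✓ 1-1110✓ 10-001✓ 100-00 1000-0✓ 10000-✓ 101-01✓ 11-000✓ 11-001✓ 11-010✓ 11-011✓ 11-110✓ 11-111✓ 110-10✓ 110-11✓ 1100-0✓ 1100-1✓ 11000-✓ 11001-✓ 11011-✓ 111-01✓ 111-10✓ 111-11✓ 1110-0✓ 1110-1✓ 11100-✓ 11101-✓ 1111-1✓ 11111-✓
Round 2: --1110 -1-110 -110-1 0--110 0-01-0 1--001 1-00-0 1-000- 1-1-01 11--10✓ 11--11✓ 11-0-0✓ 11-0-1✓ 11-00-✓ 11-01-✓ 11-11-✓ 110-1-✓ 1100--✓ 111--1 111-1-✓ 1110--✓
Round 3: 11--1- 11-0--
PIs = {--1110, -00100, -1-110, -10000, -110-1, 0--110, 0-01-0, 000011, 001000, 00111-, 010-00, 01010-, 1--001, 1-00-0, 1-000-, 1-0111, 1-1-01, 100-00, 11--1-, 11-0--, 111--1}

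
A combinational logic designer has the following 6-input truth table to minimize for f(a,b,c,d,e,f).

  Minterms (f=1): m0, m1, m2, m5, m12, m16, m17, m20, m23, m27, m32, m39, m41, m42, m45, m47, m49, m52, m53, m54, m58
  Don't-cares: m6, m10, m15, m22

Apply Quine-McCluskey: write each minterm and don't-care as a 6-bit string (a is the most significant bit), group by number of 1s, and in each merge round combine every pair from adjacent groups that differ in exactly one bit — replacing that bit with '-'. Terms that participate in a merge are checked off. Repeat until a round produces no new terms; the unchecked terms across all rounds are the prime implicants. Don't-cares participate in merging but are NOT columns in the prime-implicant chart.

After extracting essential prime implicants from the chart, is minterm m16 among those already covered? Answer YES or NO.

NO

[col 0] 000000*, 000001*, 000010*, 000101*, 000110*, 001010*, 001100, 001111*, 010000*, 010001*, 010100*, 010110*, 010111*, 011011, 100000*, 100111*, 101001*, 101010*, 101101*, 101111*, 110001*, 110100*, 110101*, 110110*, 111010*
[col 1] -00000, -01010, -01111, -10001, -10100*, -10110*, 0-0000*, 0-0001*, 0-0110, 00-010, 000-01, 000-10, 0000-0, 00000-*, 010-00, 01000-*, 0101-0*, 01011-, 1-1010, 10-111, 101-01, 1011-1, 110-01, 1101-0*, 11010-
[col 2] -101-0, 0-000-
Prime implicants: -00000, -01010, -01111, -10001, -101-0, 0-000-, 0-0110, 00-010, 000-01, 000-10, 0000-0, 001100, 010-00, 01011-, 011011, 1-1010, 10-111, 101-01, 1011-1, 110-01, 11010-
PI chart (minterm → PIs covering it):
  0 | -00000,0-000-,0000-0
  1 | 0-000-,000-01
  2 | 00-010,000-10,0000-0
  5 | 000-01  (sole → essential)
  12 | 001100  (sole → essential)
  16 | 0-000-,010-00
  17 | -10001,0-000-
  20 | -101-0,010-00
  23 | 01011-  (sole → essential)
  27 | 011011  (sole → essential)
  32 | -00000  (sole → essential)
  39 | 10-111  (sole → essential)
  41 | 101-01  (sole → essential)
  42 | -01010,1-1010
  45 | 101-01,1011-1
  47 | -01111,10-111,1011-1
  49 | -10001,110-01
  52 | -101-0,11010-
  53 | 110-01,11010-
  54 | -101-0  (sole → essential)
  58 | 1-1010  (sole → essential)
Essential prime implicants: -00000, -101-0, 000-01, 001100, 01011-, 011011, 1-1010, 10-111, 101-01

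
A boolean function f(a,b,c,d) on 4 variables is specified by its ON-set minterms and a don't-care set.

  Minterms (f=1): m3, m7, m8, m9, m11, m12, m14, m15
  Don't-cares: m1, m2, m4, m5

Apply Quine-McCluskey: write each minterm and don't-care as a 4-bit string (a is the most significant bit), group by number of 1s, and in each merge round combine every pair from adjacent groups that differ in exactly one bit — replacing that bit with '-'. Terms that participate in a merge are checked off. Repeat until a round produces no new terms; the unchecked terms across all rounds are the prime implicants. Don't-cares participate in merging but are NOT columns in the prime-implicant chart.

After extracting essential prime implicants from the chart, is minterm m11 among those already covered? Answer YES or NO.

NO

Round 0: 0001✓ 0010✓ 0011✓ 0100✓ 0101✓ 0111✓ 1000✓ 1001✓ 1011✓ 1100✓ 1110✓ 1111✓
Round 1: -001✓ -011✓ -100 -111✓ 0-01✓ 0-11✓ 00-1✓ 001- 01-1✓ 010- 1-00 1-11✓ 10-1✓ 100- 11-0 111-
Round 2: --11 -0-1 0--1
PIs = {--11, -0-1, -100, 0--1, 001-, 010-, 1-00, 100-, 11-0, 111-}
Coverage chart:
  m3: --11,-0-1,0--1,001-
  m7: --11,0--1
  m8: 1-00,100-
  m9: -0-1,100-
  m11: --11,-0-1
  m12: -100,1-00,11-0
  m14: 11-0,111-
  m15: --11,111-
(no essential prime implicants)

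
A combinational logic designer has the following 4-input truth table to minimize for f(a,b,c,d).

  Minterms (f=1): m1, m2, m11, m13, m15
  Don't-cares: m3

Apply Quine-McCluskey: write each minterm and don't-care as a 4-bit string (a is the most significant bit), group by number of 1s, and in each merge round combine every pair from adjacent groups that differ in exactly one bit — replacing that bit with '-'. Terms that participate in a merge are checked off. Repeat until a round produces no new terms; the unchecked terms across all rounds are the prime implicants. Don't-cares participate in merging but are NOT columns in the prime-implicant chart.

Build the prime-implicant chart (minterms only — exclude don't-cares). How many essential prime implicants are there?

3

Round 0: 0001✓ 0010✓ 0011✓ 1011✓ 1101✓ 1111✓
Round 1: -011 00-1 001- 1-11 11-1
PIs = {-011, 00-1, 001-, 1-11, 11-1}
Coverage chart:
  m1: 00-1 ←essential
  m2: 001- ←essential
  m11: -011,1-11
  m13: 11-1 ←essential
  m15: 1-11,11-1
Essential: 00-1, 001-, 11-1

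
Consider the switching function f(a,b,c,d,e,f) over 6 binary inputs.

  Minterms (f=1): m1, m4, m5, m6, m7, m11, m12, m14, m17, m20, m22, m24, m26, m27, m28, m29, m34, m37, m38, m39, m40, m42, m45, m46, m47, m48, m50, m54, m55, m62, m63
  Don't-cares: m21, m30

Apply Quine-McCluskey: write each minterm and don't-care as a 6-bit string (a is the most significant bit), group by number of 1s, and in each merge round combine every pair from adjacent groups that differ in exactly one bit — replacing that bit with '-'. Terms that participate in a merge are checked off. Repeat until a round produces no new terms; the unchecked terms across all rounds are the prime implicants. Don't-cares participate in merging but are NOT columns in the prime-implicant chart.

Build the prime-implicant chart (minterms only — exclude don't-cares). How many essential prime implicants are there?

9

Round 0: 000001✓ 000100✓ 000101✓ 000110✓ 000111✓ 001011✓ 001100✓ 001110✓ 010001✓ 010100✓ 010101✓ 010110✓ 011000✓ 011010✓ 011011✓ 011100✓ 011101✓ 011110✓ 100010✓ 100101✓ 100110✓ 100111✓ 101000✓ 101010✓ 101101✓ 101110✓ 101111✓ 110000✓ 110010✓ 110110✓ 110111✓ 111110✓ 111111✓
Round 1: -00101✓ -00110✓ -00111✓ -01110✓ -10110✓ -11110✓ 0-0001✓ 0-0100✓ 0-0101✓ 0-0110✓ 0-1011 0-1100✓ 0-1110✓ 00-100✓ 00-110✓ 000-01✓ 0001-0✓ 0001-1✓ 00010-✓ 00011-✓ 0011-0✓ 01-100✓ 01-101✓ 01-110✓ 010-01✓ 0101-0✓ 01010-✓ 011-00✓ 011-10✓ 0110-0✓ 01101- 0111-0✓ 01110-✓ 1-0010✓ 1-0110✓ 1-0111✓ 1-1110✓ 1-1111✓ 10-010✓ 10-101✓ 10-110✓ 10-111✓ 100-10✓ 1001-1✓ 10011-✓ 101-10✓ 1010-0 1011-1✓ 10111-✓ 11-110✓ 11-111✓ 110-10✓ 1100-0 11011-✓ 11111-✓
Round 2: --0110✓ --1110✓ -0-110✓ -001-1 -0011- -1-110✓ 0--100✓ 0--110✓ 0-0-01 0-01-0✓ 0-010- 0-11-0✓ 00-1-0✓ 0001-- 01-1-0✓ 01-10- 011--0 1--110✓ 1--111✓ 1-0-10 1-011-✓ 1-111-✓ 10--10 10-1-1 10-11-✓ 11-11-✓
Round 3: ---110 0--1-0 1--11-
PIs = {---110, -001-1, -0011-, 0--1-0, 0-0-01, 0-010-, 0-1011, 0001--, 01-10-, 011--0, 01101-, 1--11-, 1-0-10, 10--10, 10-1-1, 1010-0, 1100-0}
Coverage chart:
  m1: 0-0-01 ←essential
  m4: 0--1-0,0-010-,0001--
  m5: -001-1,0-0-01,0-010-,0001--
  m6: ---110,-0011-,0--1-0,0001--
  m7: -001-1,-0011-,0001--
  m11: 0-1011 ←essential
  m12: 0--1-0 ←essential
  m14: ---110,0--1-0
  m17: 0-0-01 ←essential
  m20: 0--1-0,0-010-,01-10-
  m22: ---110,0--1-0
  m24: 011--0 ←essential
  m26: 011--0,01101-
  m27: 0-1011,01101-
  m28: 0--1-0,01-10-,011--0
  m29: 01-10- ←essential
  m34: 1-0-10,10--10
  m37: -001-1,10-1-1
  m38: ---110,-0011-,1--11-,1-0-10,10--10
  m39: -001-1,-0011-,1--11-,10-1-1
  m40: 1010-0 ←essential
  m42: 10--10,1010-0
  m45: 10-1-1 ←essential
  m46: ---110,1--11-,10--10
  m47: 1--11-,10-1-1
  m48: 1100-0 ←essential
  m50: 1-0-10,1100-0
  m54: ---110,1--11-,1-0-10
  m55: 1--11- ←essential
  m62: ---110,1--11-
  m63: 1--11- ←essential
Essential: 0--1-0, 0-0-01, 0-1011, 01-10-, 011--0, 1--11-, 10-1-1, 1010-0, 1100-0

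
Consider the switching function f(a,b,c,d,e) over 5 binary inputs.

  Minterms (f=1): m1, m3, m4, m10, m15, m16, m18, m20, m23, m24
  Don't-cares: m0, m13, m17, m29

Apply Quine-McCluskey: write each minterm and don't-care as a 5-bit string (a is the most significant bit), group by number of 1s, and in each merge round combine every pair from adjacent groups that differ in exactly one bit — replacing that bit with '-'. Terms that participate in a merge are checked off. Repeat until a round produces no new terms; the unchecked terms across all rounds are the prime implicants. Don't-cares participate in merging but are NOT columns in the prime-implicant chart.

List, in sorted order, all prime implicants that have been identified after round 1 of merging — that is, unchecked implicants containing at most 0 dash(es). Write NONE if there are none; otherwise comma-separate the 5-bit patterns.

01010, 10111

size-2^0 implicants → 00000(✓)  00001(✓)  00011(✓)  00100(✓)  01010  01101(✓)  01111(✓)  10000(✓)  10001(✓)  10010(✓)  10100(✓)  10111  11000(✓)  11101(✓)
size-2^1 implicants → -0000(✓)  -0001(✓)  -0100(✓)  -1101  00-00(✓)  000-1  0000-(✓)  011-1  1-000  10-00(✓)  100-0  1000-(✓)
size-2^2 implicants → -0-00  -000-
Unchecked terms (primes): -0-00, -000-, -1101, 000-1, 01010, 011-1, 1-000, 100-0, 10111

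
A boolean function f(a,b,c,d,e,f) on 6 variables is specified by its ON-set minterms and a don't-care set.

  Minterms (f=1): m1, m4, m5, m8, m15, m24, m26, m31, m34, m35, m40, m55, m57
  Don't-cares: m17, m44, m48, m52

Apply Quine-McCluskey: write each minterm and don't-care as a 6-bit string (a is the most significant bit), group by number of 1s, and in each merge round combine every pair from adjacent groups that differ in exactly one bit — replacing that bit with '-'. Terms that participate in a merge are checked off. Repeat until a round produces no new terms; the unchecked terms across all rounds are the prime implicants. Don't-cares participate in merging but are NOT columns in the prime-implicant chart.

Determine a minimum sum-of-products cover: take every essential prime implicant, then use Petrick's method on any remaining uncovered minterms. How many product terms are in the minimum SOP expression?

[col 0] 000001*, 000100*, 000101*, 001000*, 001111*, 010001*, 011000*, 011010*, 011111*, 100010*, 100011*, 101000*, 101100*, 110000*, 110100*, 110111, 111001
[col 1] -01000, 0-0001, 0-1000, 0-1111, 000-01, 00010-, 0110-0, 10001-, 101-00, 110-00
Prime implicants: -01000, 0-0001, 0-1000, 0-1111, 000-01, 00010-, 0110-0, 10001-, 101-00, 110-00, 110111, 111001
PI chart (minterm → PIs covering it):
  1 | 0-0001,000-01
  4 | 00010-  (sole → essential)
  5 | 000-01,00010-
  8 | -01000,0-1000
  15 | 0-1111  (sole → essential)
  24 | 0-1000,0110-0
  26 | 0110-0  (sole → essential)
  31 | 0-1111  (sole → essential)
  34 | 10001-  (sole → essential)
  35 | 10001-  (sole → essential)
  40 | -01000,101-00
  55 | 110111  (sole → essential)
  57 | 111001  (sole → essential)
Essential prime implicants: 0-1111, 00010-, 0110-0, 10001-, 110111, 111001
Petrick residual → -01000, 0-0001
Minimum SOP uses 8 PIs: b'cd'e'f' + a'c'd'e'f + a'cdef + a'b'c'de' + a'bcd'f' + ab'c'd'e + abc'def + abcd'e'f

8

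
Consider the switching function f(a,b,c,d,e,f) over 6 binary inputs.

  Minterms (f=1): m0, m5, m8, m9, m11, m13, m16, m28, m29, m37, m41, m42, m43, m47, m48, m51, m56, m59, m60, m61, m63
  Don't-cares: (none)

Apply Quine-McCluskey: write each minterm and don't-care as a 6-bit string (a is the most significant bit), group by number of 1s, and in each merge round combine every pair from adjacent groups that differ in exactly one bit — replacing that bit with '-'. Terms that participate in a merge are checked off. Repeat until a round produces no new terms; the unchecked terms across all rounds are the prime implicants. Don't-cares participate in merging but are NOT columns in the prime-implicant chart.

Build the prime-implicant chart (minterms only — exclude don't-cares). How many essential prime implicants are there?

[col 0] 000000*, 000101*, 001000*, 001001*, 001011*, 001101*, 010000*, 011100*, 011101*, 100101*, 101001*, 101010*, 101011*, 101111*, 110000*, 110011*, 111000*, 111011*, 111100*, 111101*, 111111*
[col 1] -00101, -01001*, -01011*, -10000, -11100*, -11101*, 0-0000, 0-1101, 00-000, 00-101, 001-01, 0010-1*, 00100-, 01110-*, 1-1011*, 1-1111*, 101-11*, 1010-1*, 10101-, 11-000, 11-011, 111-00, 111-11*, 1111-1, 11110-*
[col 2] -010-1, -1110-, 1-1-11
Prime implicants: -00101, -010-1, -10000, -1110-, 0-0000, 0-1101, 00-000, 00-101, 001-01, 00100-, 1-1-11, 10101-, 11-000, 11-011, 111-00, 1111-1
PI chart (minterm → PIs covering it):
  0 | 0-0000,00-000
  5 | -00101,00-101
  8 | 00-000,00100-
  9 | -010-1,001-01,00100-
  11 | -010-1  (sole → essential)
  13 | 0-1101,00-101,001-01
  16 | -10000,0-0000
  28 | -1110-  (sole → essential)
  29 | -1110-,0-1101
  37 | -00101  (sole → essential)
  41 | -010-1  (sole → essential)
  42 | 10101-  (sole → essential)
  43 | -010-1,1-1-11,10101-
  47 | 1-1-11  (sole → essential)
  48 | -10000,11-000
  51 | 11-011  (sole → essential)
  56 | 11-000,111-00
  59 | 1-1-11,11-011
  60 | -1110-,111-00
  61 | -1110-,1111-1
  63 | 1-1-11,1111-1
Essential prime implicants: -00101, -010-1, -1110-, 1-1-11, 10101-, 11-011

6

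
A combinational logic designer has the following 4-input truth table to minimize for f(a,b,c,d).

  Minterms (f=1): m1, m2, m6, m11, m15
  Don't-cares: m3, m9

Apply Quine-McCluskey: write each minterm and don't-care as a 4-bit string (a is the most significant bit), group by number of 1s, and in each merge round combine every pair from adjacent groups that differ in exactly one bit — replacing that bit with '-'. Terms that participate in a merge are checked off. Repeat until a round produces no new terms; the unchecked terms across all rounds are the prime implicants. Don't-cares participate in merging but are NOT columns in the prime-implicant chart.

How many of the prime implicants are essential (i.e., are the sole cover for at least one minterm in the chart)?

size-2^0 implicants → 0001(✓)  0010(✓)  0011(✓)  0110(✓)  1001(✓)  1011(✓)  1111(✓)
size-2^1 implicants → -001(✓)  -011(✓)  0-10  00-1(✓)  001-  1-11  10-1(✓)
size-2^2 implicants → -0-1
Unchecked terms (primes): -0-1, 0-10, 001-, 1-11
Minterm coverage:
  m1 ⊆ -0-1 [E]
  m2 ⊆ 0-10,001-
  m6 ⊆ 0-10 [E]
  m11 ⊆ -0-1,1-11
  m15 ⊆ 1-11 [E]
E = {-0-1, 0-10, 1-11}

3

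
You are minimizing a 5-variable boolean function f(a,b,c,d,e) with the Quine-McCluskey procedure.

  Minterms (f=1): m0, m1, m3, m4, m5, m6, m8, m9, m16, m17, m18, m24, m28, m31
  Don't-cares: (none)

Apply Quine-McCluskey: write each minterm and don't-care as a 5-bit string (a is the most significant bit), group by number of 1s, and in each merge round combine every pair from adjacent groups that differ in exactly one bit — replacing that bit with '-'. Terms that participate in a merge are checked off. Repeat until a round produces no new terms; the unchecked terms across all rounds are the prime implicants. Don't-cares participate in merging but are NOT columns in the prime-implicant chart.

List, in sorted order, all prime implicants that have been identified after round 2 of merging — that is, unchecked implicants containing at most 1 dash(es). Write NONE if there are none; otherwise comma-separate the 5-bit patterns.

size-2^0 implicants → 00000(✓)  00001(✓)  00011(✓)  00100(✓)  00101(✓)  00110(✓)  01000(✓)  01001(✓)  10000(✓)  10001(✓)  10010(✓)  11000(✓)  11100(✓)  11111
size-2^1 implicants → -0000(✓)  -0001(✓)  -1000(✓)  0-000(✓)  0-001(✓)  00-00(✓)  00-01(✓)  000-1  0000-(✓)  001-0  0010-(✓)  0100-(✓)  1-000(✓)  100-0  1000-(✓)  11-00
size-2^2 implicants → --000  -000-  0-00-  00-0-
Unchecked terms (primes): --000, -000-, 0-00-, 00-0-, 000-1, 001-0, 100-0, 11-00, 11111

000-1, 001-0, 100-0, 11-00, 11111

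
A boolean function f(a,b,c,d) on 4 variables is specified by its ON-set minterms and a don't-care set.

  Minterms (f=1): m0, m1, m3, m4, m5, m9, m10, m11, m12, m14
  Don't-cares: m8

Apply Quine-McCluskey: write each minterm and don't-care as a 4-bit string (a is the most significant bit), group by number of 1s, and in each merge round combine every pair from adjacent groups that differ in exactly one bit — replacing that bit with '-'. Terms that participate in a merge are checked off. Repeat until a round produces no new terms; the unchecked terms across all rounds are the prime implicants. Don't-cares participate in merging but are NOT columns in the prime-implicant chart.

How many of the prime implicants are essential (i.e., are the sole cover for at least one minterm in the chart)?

[col 0] 0000*, 0001*, 0011*, 0100*, 0101*, 1000*, 1001*, 1010*, 1011*, 1100*, 1110*
[col 1] -000*, -001*, -011*, -100*, 0-00*, 0-01*, 00-1*, 000-*, 010-*, 1-00*, 1-10*, 10-0*, 10-1*, 100-*, 101-*, 11-0*
[col 2] --00, -0-1, -00-, 0-0-, 1--0, 10--
Prime implicants: --00, -0-1, -00-, 0-0-, 1--0, 10--
PI chart (minterm → PIs covering it):
  0 | --00,-00-,0-0-
  1 | -0-1,-00-,0-0-
  3 | -0-1  (sole → essential)
  4 | --00,0-0-
  5 | 0-0-  (sole → essential)
  9 | -0-1,-00-,10--
  10 | 1--0,10--
  11 | -0-1,10--
  12 | --00,1--0
  14 | 1--0  (sole → essential)
Essential prime implicants: -0-1, 0-0-, 1--0

3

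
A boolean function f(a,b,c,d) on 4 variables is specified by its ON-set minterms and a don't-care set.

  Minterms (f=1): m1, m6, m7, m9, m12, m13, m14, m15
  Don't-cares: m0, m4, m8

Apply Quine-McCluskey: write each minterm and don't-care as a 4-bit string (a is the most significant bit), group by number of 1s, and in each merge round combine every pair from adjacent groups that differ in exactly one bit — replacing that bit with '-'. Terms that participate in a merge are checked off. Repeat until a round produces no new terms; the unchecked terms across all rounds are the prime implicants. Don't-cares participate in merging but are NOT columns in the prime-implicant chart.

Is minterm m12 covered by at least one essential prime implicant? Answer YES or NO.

Round 0: 0000✓ 0001✓ 0100✓ 0110✓ 0111✓ 1000✓ 1001✓ 1100✓ 1101✓ 1110✓ 1111✓
Round 1: -000✓ -001✓ -100✓ -110✓ -111✓ 0-00✓ 000-✓ 01-0✓ 011-✓ 1-00✓ 1-01✓ 100-✓ 11-0✓ 11-1✓ 110-✓ 111-✓
Round 2: --00 -00- -1-0 -11- 1-0- 11--
PIs = {--00, -00-, -1-0, -11-, 1-0-, 11--}
Coverage chart:
  m1: -00- ←essential
  m6: -1-0,-11-
  m7: -11- ←essential
  m9: -00-,1-0-
  m12: --00,-1-0,1-0-,11--
  m13: 1-0-,11--
  m14: -1-0,-11-,11--
  m15: -11-,11--
Essential: -00-, -11-

NO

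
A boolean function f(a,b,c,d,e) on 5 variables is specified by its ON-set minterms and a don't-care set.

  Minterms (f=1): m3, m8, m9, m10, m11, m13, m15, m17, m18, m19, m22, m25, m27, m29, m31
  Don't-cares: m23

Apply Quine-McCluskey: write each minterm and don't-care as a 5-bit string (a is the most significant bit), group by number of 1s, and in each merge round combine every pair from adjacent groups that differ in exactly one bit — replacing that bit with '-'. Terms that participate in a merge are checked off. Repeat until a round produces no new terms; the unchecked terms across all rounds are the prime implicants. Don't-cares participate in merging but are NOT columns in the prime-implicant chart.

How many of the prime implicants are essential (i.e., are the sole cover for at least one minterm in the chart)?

[col 0] 00011*, 01000*, 01001*, 01010*, 01011*, 01101*, 01111*, 10001*, 10010*, 10011*, 10110*, 10111*, 11001*, 11011*, 11101*, 11111*
[col 1] -0011*, -1001*, -1011*, -1101*, -1111*, 0-011*, 01-01*, 01-11*, 010-0*, 010-1*, 0100-*, 0101-*, 011-1*, 1-001*, 1-011*, 1-111*, 10-10*, 10-11*, 100-1*, 1001-*, 1011-*, 11-01*, 11-11*, 110-1*, 111-1*
[col 2] --011, -1-01*, -1-11*, -10-1*, -11-1*, 01--1*, 010--, 1--11, 1-0-1, 10-1-, 11--1*
[col 3] -1--1
Prime implicants: --011, -1--1, 010--, 1--11, 1-0-1, 10-1-
PI chart (minterm → PIs covering it):
  3 | --011  (sole → essential)
  8 | 010--  (sole → essential)
  9 | -1--1,010--
  10 | 010--  (sole → essential)
  11 | --011,-1--1,010--
  13 | -1--1  (sole → essential)
  15 | -1--1  (sole → essential)
  17 | 1-0-1  (sole → essential)
  18 | 10-1-  (sole → essential)
  19 | --011,1--11,1-0-1,10-1-
  22 | 10-1-  (sole → essential)
  25 | -1--1,1-0-1
  27 | --011,-1--1,1--11,1-0-1
  29 | -1--1  (sole → essential)
  31 | -1--1,1--11
Essential prime implicants: --011, -1--1, 010--, 1-0-1, 10-1-

5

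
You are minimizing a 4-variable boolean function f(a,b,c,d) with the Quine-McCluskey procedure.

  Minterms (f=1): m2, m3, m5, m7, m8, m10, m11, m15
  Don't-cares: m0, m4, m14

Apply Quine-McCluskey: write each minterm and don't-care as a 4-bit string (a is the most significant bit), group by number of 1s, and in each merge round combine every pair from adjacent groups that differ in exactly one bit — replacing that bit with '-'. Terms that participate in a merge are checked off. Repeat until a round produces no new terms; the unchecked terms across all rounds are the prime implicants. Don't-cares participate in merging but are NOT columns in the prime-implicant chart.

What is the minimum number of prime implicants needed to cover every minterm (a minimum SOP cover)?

3

size-2^0 implicants → 0000(✓)  0010(✓)  0011(✓)  0100(✓)  0101(✓)  0111(✓)  1000(✓)  1010(✓)  1011(✓)  1110(✓)  1111(✓)
size-2^1 implicants → -000(✓)  -010(✓)  -011(✓)  -111(✓)  0-00  0-11(✓)  00-0(✓)  001-(✓)  01-1  010-  1-10(✓)  1-11(✓)  10-0(✓)  101-(✓)  111-(✓)
size-2^2 implicants → --11  -0-0  -01-  1-1-
Unchecked terms (primes): --11, -0-0, -01-, 0-00, 01-1, 010-, 1-1-
Minterm coverage:
  m2 ⊆ -0-0,-01-
  m3 ⊆ --11,-01-
  m5 ⊆ 01-1,010-
  m7 ⊆ --11,01-1
  m8 ⊆ -0-0 [E]
  m10 ⊆ -0-0,-01-,1-1-
  m11 ⊆ --11,-01-,1-1-
  m15 ⊆ --11,1-1-
E = {-0-0}
Petrick residual → --11, 01-1
Cover = cd + b'd' + a'bd  |cover|=3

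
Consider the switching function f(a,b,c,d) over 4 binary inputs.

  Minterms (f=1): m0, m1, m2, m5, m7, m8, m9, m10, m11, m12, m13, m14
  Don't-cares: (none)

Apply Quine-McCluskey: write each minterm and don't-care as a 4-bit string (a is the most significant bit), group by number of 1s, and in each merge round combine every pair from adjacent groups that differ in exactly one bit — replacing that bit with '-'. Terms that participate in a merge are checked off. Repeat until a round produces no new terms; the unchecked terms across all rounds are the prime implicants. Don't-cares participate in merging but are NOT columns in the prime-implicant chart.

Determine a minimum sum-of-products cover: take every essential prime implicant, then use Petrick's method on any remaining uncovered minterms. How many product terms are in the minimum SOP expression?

size-2^0 implicants → 0000(✓)  0001(✓)  0010(✓)  0101(✓)  0111(✓)  1000(✓)  1001(✓)  1010(✓)  1011(✓)  1100(✓)  1101(✓)  1110(✓)
size-2^1 implicants → -000(✓)  -001(✓)  -010(✓)  -101(✓)  0-01(✓)  00-0(✓)  000-(✓)  01-1  1-00(✓)  1-01(✓)  1-10(✓)  10-0(✓)  10-1(✓)  100-(✓)  101-(✓)  11-0(✓)  110-(✓)
size-2^2 implicants → --01  -0-0  -00-  1--0  1-0-  10--
Unchecked terms (primes): --01, -0-0, -00-, 01-1, 1--0, 1-0-, 10--
Minterm coverage:
  m0 ⊆ -0-0,-00-
  m1 ⊆ --01,-00-
  m2 ⊆ -0-0 [E]
  m5 ⊆ --01,01-1
  m7 ⊆ 01-1 [E]
  m8 ⊆ -0-0,-00-,1--0,1-0-,10--
  m9 ⊆ --01,-00-,1-0-,10--
  m10 ⊆ -0-0,1--0,10--
  m11 ⊆ 10-- [E]
  m12 ⊆ 1--0,1-0-
  m13 ⊆ --01,1-0-
  m14 ⊆ 1--0 [E]
E = {-0-0, 01-1, 1--0, 10--}
Petrick residual → --01
Cover = c'd + b'd' + a'bd + ad' + ab'  |cover|=5

5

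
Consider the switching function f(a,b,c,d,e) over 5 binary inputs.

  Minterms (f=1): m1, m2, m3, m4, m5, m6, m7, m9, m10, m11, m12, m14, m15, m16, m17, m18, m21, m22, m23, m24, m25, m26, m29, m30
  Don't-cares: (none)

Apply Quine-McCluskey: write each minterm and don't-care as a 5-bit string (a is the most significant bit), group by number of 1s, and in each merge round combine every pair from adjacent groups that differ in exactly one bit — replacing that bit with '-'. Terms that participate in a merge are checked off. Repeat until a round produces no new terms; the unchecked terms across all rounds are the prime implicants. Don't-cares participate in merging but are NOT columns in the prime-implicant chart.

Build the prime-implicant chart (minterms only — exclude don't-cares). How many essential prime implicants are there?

Round 0: 00001✓ 00010✓ 00011✓ 00100✓ 00101✓ 00110✓ 00111✓ 01001✓ 01010✓ 01011✓ 01100✓ 01110✓ 01111✓ 10000✓ 10001✓ 10010✓ 10101✓ 10110✓ 10111✓ 11000✓ 11001✓ 11010✓ 11101✓ 11110✓
Round 1: -0001✓ -0010✓ -0101✓ -0110✓ -0111✓ -1001✓ -1010✓ -1110✓ 0-001✓ 0-010✓ 0-011✓ 0-100✓ 0-110✓ 0-111✓ 00-01✓ 00-10✓ 00-11✓ 000-1✓ 0001-✓ 001-0✓ 001-1✓ 0010-✓ 0011-✓ 01-10✓ 01-11✓ 010-1✓ 0101-✓ 011-0✓ 0111-✓ 1-000✓ 1-001✓ 1-010✓ 1-101✓ 1-110✓ 10-01✓ 10-10✓ 100-0✓ 1000-✓ 101-1✓ 1011-✓ 11-01✓ 11-10✓ 110-0✓ 1100-✓
Round 2: --001 --010✓ --110✓ -0-01 -0-10✓ -01-1 -011- -1-10✓ 0--10✓ 0--11✓ 0-0-1 0-01-✓ 0-1-0 0-11-✓ 00--1 00-1-✓ 001-- 01-1-✓ 1--01 1--10✓ 1-0-0 1-00-
Round 3: ---10 0--1-
PIs = {---10, --001, -0-01, -01-1, -011-, 0--1-, 0-0-1, 0-1-0, 00--1, 001--, 1--01, 1-0-0, 1-00-}
Coverage chart:
  m1: --001,-0-01,0-0-1,00--1
  m2: ---10,0--1-
  m3: 0--1-,0-0-1,00--1
  m4: 0-1-0,001--
  m5: -0-01,-01-1,00--1,001--
  m6: ---10,-011-,0--1-,0-1-0,001--
  m7: -01-1,-011-,0--1-,00--1,001--
  m9: --001,0-0-1
  m10: ---10,0--1-
  m11: 0--1-,0-0-1
  m12: 0-1-0 ←essential
  m14: ---10,0--1-,0-1-0
  m15: 0--1- ←essential
  m16: 1-0-0,1-00-
  m17: --001,-0-01,1--01,1-00-
  m18: ---10,1-0-0
  m21: -0-01,-01-1,1--01
  m22: ---10,-011-
  m23: -01-1,-011-
  m24: 1-0-0,1-00-
  m25: --001,1--01,1-00-
  m26: ---10,1-0-0
  m29: 1--01 ←essential
  m30: ---10 ←essential
Essential: ---10, 0--1-, 0-1-0, 1--01

4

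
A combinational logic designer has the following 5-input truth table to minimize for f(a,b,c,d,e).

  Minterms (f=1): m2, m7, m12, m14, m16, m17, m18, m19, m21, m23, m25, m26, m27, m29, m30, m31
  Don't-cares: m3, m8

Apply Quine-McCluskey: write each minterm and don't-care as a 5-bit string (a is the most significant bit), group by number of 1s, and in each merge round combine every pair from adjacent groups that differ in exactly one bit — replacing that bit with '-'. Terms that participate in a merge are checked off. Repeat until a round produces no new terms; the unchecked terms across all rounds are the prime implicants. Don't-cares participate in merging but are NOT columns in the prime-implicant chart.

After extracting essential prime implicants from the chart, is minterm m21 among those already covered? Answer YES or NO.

Round 0: 00010✓ 00011✓ 00111✓ 01000✓ 01100✓ 01110✓ 10000✓ 10001✓ 10010✓ 10011✓ 10101✓ 10111✓ 11001✓ 11010✓ 11011✓ 11101✓ 11110✓ 11111✓
Round 1: -0010✓ -0011✓ -0111✓ -1110 00-11✓ 0001-✓ 01-00 011-0 1-001✓ 1-010✓ 1-011✓ 1-101✓ 1-111✓ 10-01✓ 10-11✓ 100-0✓ 100-1✓ 1000-✓ 1001-✓ 101-1✓ 11-01✓ 11-10✓ 11-11✓ 110-1✓ 1101-✓ 111-1✓ 1111-✓
Round 2: -0-11 -001- 1--01✓ 1--11✓ 1-0-1✓ 1-01- 1-1-1✓ 10--1✓ 100-- 11--1✓ 11-1-
Round 3: 1---1
PIs = {-0-11, -001-, -1110, 01-00, 011-0, 1---1, 1-01-, 100--, 11-1-}
Coverage chart:
  m2: -001- ←essential
  m7: -0-11 ←essential
  m12: 01-00,011-0
  m14: -1110,011-0
  m16: 100-- ←essential
  m17: 1---1,100--
  m18: -001-,1-01-,100--
  m19: -0-11,-001-,1---1,1-01-,100--
  m21: 1---1 ←essential
  m23: -0-11,1---1
  m25: 1---1 ←essential
  m26: 1-01-,11-1-
  m27: 1---1,1-01-,11-1-
  m29: 1---1 ←essential
  m30: -1110,11-1-
  m31: 1---1,11-1-
Essential: -0-11, -001-, 1---1, 100--

YES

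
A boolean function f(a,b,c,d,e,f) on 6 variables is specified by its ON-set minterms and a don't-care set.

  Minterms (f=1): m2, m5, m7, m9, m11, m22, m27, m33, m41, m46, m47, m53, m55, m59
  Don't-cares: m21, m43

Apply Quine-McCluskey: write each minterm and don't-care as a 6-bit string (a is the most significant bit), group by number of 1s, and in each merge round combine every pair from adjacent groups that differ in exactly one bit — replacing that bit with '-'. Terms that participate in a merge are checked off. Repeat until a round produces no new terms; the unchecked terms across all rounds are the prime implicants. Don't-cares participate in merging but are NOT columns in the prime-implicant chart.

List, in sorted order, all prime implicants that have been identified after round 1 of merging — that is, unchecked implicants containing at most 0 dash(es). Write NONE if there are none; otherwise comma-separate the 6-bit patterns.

Round 0: 000010 000101✓ 000111✓ 001001✓ 001011✓ 010101✓ 010110 011011✓ 100001✓ 101001✓ 101011✓ 101110✓ 101111✓ 110101✓ 110111✓ 111011✓
Round 1: -01001✓ -01011✓ -10101 -11011✓ 0-0101 0-1011✓ 0001-1 0010-1✓ 1-1011✓ 10-001 101-11 1010-1✓ 10111- 1101-1
Round 2: --1011 -010-1
PIs = {--1011, -010-1, -10101, 0-0101, 000010, 0001-1, 010110, 10-001, 101-11, 10111-, 1101-1}

000010, 010110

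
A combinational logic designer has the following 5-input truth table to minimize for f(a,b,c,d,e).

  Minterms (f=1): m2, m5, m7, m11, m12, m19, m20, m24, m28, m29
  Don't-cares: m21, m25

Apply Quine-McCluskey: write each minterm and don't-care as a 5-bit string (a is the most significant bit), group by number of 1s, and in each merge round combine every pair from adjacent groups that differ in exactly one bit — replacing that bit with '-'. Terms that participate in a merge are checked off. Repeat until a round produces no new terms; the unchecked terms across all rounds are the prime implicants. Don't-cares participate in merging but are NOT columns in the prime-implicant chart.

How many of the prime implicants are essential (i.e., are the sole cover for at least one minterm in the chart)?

[col 0] 00010, 00101*, 00111*, 01011, 01100*, 10011, 10100*, 10101*, 11000*, 11001*, 11100*, 11101*
[col 1] -0101, -1100, 001-1, 1-100*, 1-101*, 1010-*, 11-00*, 11-01*, 1100-*, 1110-*
[col 2] 1-10-, 11-0-
Prime implicants: -0101, -1100, 00010, 001-1, 01011, 1-10-, 10011, 11-0-
PI chart (minterm → PIs covering it):
  2 | 00010  (sole → essential)
  5 | -0101,001-1
  7 | 001-1  (sole → essential)
  11 | 01011  (sole → essential)
  12 | -1100  (sole → essential)
  19 | 10011  (sole → essential)
  20 | 1-10-  (sole → essential)
  24 | 11-0-  (sole → essential)
  28 | -1100,1-10-,11-0-
  29 | 1-10-,11-0-
Essential prime implicants: -1100, 00010, 001-1, 01011, 1-10-, 10011, 11-0-

7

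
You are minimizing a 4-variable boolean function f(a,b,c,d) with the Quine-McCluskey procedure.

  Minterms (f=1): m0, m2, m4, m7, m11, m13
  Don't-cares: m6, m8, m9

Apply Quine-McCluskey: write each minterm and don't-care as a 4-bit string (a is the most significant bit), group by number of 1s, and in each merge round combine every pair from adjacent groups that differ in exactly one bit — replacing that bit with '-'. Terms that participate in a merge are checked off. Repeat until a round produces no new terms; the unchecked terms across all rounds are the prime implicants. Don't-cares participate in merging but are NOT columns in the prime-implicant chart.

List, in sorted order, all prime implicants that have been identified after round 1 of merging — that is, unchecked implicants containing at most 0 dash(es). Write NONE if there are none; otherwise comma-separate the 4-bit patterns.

size-2^0 implicants → 0000(✓)  0010(✓)  0100(✓)  0110(✓)  0111(✓)  1000(✓)  1001(✓)  1011(✓)  1101(✓)
size-2^1 implicants → -000  0-00(✓)  0-10(✓)  00-0(✓)  01-0(✓)  011-  1-01  10-1  100-
size-2^2 implicants → 0--0
Unchecked terms (primes): -000, 0--0, 011-, 1-01, 10-1, 100-

NONE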